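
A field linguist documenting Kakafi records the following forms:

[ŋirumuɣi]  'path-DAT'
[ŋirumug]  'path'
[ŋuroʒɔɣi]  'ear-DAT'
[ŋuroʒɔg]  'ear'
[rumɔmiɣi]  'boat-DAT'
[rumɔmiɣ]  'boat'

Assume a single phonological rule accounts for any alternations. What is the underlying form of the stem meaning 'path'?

In [ŋirumuɣi] and [ŋirumug] the final segment of 'path' alternates: [ɣ] ~ [g].
If /ɣ/ were underlying and a rule turned it into [g] in isolation, 'boat' would also alternate; but it has [ɣ] in both [rumɔmiɣi] and [rumɔmiɣ].
The underlying segment must be /g/; voiced stops become fricatives between vowels, yielding [ɣ] there.

/ŋirumug/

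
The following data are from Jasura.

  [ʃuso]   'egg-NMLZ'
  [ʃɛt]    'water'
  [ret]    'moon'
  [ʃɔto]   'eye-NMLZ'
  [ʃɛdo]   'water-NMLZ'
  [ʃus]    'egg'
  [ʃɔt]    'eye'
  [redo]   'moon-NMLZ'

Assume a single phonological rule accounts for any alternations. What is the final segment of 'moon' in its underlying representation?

'moon' shows [d] ~ [t] at the end of the stem ([redo] vs [ret]).
Compare 'eye', with invariant [t] in [ʃɔto] and [ʃɔt]: an analysis with underlying /t/ and a rule producing [d] before the NMLZ suffix would wrongly predict alternation here too.
The underlying segment must be /d/; voiced obstruents become voiceless word-finally, yielding [t] there.

/d/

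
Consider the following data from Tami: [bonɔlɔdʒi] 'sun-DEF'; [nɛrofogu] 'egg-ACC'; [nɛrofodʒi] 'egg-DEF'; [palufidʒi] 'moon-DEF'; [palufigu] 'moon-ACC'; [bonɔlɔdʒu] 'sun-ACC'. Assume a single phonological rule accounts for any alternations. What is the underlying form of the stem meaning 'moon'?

The root 'moon' surfaces as [palufidʒi] and [palufigu], with a stem-final [dʒ] ~ [g] alternation.
If /dʒ/ were underlying and a rule turned it into [g] before the ACC suffix, 'sun' would also alternate; but it has [dʒ] in both [bonɔlɔdʒi] and [bonɔlɔdʒu].
The alternation reflects palatalization before a front vowel: /g/ becomes palato-alveolar [dʒ] before a front vowel. /g/ is underlying.

/palufig/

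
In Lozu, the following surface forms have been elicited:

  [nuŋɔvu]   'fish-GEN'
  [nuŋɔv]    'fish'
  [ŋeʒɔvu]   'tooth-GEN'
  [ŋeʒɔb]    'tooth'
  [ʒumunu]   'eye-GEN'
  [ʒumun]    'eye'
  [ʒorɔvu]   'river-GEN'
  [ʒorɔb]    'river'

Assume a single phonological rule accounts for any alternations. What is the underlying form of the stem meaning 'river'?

In [ʒorɔvu] and [ʒorɔb] the final segment of 'river' alternates: [v] ~ [b].
But 'fish' keeps [v] in both environments ([nuŋɔvu], [nuŋɔv]), so there is no rule changing /v/ to [b] in isolation.
The alternation reflects intervocalic spirantization: voiced stops become fricatives between vowels. /b/ is underlying.
So 'river' = /ʒorɔb/.

/ʒorɔb/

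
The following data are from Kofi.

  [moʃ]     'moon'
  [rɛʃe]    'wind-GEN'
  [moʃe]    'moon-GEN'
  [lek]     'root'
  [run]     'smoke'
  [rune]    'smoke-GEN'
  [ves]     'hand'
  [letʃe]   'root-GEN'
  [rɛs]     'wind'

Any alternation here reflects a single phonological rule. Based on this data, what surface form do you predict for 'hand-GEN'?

[veʃe]

The stem for 'wind' ends in [ʃ] in [rɛʃe] but [s] in [rɛs].
Compare 'moon', with invariant [ʃ] in [moʃe] and [moʃ]: an analysis with underlying /ʃ/ and a rule producing [s] in isolation would wrongly predict alternation here too.
The alternation reflects palatalization before a front vowel: /k/ and /s/ become palato-alveolar [tʃ] and [ʃ] before a front vowel. /s/ is underlying.
From [ves] the stem 'hand' is /ves/; before a front vowel this yields [veʃe].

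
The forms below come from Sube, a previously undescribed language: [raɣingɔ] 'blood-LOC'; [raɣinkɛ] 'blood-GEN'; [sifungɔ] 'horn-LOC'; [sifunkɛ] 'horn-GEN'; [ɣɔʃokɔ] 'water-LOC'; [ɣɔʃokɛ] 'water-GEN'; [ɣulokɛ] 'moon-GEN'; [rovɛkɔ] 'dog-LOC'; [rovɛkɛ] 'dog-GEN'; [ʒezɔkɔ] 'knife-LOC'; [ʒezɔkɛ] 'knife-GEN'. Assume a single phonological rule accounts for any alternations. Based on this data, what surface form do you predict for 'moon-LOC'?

[ɣulokɔ]

The LOC suffix surfaces as [-gɔ] and [-kɔ], depending on the final segment of the stem.
The GEN suffix, which begins with [k], is invariant after every stem; so [k] is not altered by any rule here.
The LOC suffix is therefore /-gɔ/ underlyingly, with post-vocalic devoicing: voiced stops become voiceless after a vowel.
After 'moon', which ends in a vowel, the suffix surfaces as [-kɔ], giving [ɣulokɔ].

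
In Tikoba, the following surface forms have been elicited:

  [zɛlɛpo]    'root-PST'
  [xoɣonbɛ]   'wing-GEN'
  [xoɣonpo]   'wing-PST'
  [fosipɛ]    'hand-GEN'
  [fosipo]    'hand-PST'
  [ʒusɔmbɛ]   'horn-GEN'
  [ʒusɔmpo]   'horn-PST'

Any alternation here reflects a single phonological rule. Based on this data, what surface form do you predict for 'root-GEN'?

[zɛlɛpɛ]

The GEN morpheme has two allomorphs, [-bɛ] and [-pɛ].
By contrast the PST suffix keeps its initial [p] throughout — that segment must be underlying.
The GEN suffix is therefore /-bɛ/ underlyingly, with post-vocalic devoicing: voiced stops become voiceless after a vowel.
After 'root', which ends in a vowel, the suffix surfaces as [-pɛ], giving [zɛlɛpɛ].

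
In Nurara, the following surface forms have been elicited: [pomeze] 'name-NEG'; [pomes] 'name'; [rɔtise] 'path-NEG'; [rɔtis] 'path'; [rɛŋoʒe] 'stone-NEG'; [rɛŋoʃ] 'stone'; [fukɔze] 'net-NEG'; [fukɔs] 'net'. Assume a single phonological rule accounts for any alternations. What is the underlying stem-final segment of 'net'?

The root 'net' surfaces as [fukɔze] and [fukɔs], with a stem-final [z] ~ [s] alternation.
But 'path' keeps [s] in both environments ([rɔtise], [rɔtis]), so there is no rule changing /s/ to [z] before the NEG suffix.
The alternation reflects word-final obstruent devoicing: voiced obstruents become voiceless word-finally. /z/ is underlying.

/z/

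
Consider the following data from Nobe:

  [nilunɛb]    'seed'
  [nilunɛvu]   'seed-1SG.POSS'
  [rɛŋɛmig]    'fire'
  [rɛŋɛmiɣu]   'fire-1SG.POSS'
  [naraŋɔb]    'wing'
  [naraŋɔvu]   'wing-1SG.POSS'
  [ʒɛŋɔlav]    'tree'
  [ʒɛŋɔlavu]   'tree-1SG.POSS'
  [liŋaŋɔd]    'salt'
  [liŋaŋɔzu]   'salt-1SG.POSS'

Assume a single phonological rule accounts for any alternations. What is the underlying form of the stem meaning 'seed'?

/nilunɛb/

The root 'seed' surfaces as [nilunɛb] and [nilunɛvu], with a stem-final [b] ~ [v] alternation.
The stem 'tree' ([ʒɛŋɔlav], [ʒɛŋɔlavu]) shows [v] unchanged in both environments, so [v] cannot be basic with [b] derived in isolation.
So /b/ is underlying, and a rule of intervocalic spirantization — voiced stops become fricatives between vowels — gives [v].
So 'seed' = /nilunɛb/.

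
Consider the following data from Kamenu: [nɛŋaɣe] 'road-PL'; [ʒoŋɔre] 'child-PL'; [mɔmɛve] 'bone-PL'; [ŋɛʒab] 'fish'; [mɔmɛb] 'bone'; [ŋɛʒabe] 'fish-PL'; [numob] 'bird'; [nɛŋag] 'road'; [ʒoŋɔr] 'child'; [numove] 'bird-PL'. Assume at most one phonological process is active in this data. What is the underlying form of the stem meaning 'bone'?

The root 'bone' surfaces as [mɔmɛve] and [mɔmɛb], with a stem-final [v] ~ [b] alternation.
But 'fish' keeps [b] in both environments ([ŋɛʒabe], [ŋɛʒab]), so there is no rule changing /b/ to [v] before the PL suffix.
The underlying segment must be /v/; voiced fricatives become stops word-finally, yielding [b] there.

/mɔmɛv/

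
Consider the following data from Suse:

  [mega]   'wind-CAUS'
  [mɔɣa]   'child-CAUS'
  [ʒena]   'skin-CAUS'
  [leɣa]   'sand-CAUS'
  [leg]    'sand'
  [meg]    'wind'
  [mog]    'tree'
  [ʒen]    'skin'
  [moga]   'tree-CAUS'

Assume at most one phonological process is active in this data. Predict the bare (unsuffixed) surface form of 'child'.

[mɔg]

The stem for 'sand' ends in [ɣ] in [leɣa] but [g] in [leg].
Compare 'tree', with invariant [g] in [moga] and [mog]: an analysis with underlying /g/ and a rule producing [ɣ] before the CAUS suffix would wrongly predict alternation here too.
The underlying segment must be /ɣ/; voiced fricatives become stops word-finally, yielding [g] there.
From [mɔɣa] the stem 'child' is /mɔɣ/; word-finally this yields [mɔg].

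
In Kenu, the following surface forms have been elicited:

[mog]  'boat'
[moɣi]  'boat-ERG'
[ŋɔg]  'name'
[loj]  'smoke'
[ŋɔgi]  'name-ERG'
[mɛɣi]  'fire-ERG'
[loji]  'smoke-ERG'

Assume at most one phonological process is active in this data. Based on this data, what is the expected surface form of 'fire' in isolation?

[mɛg]

The stem for 'boat' ends in [g] in [mog] but [ɣ] in [moɣi].
The stem 'name' ([ŋɔg], [ŋɔgi]) shows [g] unchanged in both environments, so [g] cannot be basic with [ɣ] derived before the ERG suffix.
So /ɣ/ is underlying, and a rule of word-final hardening — voiced fricatives become stops word-finally — gives [g].
The one attested form of 'fire', [mɛɣi], shows underlying /mɛɣ/. Applying the same rule word-finally gives [mɛg].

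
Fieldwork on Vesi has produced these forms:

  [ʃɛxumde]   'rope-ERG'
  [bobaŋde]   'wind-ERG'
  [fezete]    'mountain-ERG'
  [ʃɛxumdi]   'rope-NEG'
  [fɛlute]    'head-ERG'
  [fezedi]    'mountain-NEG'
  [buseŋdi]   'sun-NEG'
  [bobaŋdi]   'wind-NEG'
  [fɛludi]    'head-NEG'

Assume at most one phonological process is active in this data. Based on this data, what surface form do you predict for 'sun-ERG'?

[buseŋde]

The ERG morpheme has two allomorphs, [-de] and [-te].
By contrast the NEG suffix keeps its initial [d] throughout — that segment must be underlying.
So the underlying form is /-te/, and voiceless stops become voiced after a nasal.
After 'sun', which ends in a nasal, the suffix surfaces as [-de], giving [buseŋde].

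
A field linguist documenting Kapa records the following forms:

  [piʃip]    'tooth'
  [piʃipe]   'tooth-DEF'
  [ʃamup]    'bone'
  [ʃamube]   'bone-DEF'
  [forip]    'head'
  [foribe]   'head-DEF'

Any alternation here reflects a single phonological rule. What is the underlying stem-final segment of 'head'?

In [forip] and [foribe] the final segment of 'head' alternates: [p] ~ [b].
But 'tooth' keeps [p] in both environments ([piʃip], [piʃipe]), so there is no rule changing /p/ to [b] before the DEF suffix.
Therefore /b/ is basic and [p] is derived by word-final obstruent devoicing (voiced obstruents become voiceless word-finally).

/b/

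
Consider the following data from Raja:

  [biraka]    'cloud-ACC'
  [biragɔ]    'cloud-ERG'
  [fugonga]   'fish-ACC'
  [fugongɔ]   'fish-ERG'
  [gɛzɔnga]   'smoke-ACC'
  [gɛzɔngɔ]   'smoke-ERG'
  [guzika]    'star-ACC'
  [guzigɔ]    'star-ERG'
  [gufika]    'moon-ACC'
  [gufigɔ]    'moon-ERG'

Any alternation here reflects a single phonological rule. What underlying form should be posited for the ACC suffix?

/-ka/

The ACC morpheme has two allomorphs, [-ga] and [-ka].
The ERG suffix, which begins with [g], is invariant after every stem; so [g] is not altered by any rule here.
So the underlying form is /-ka/, and voiceless stops become voiced after a nasal.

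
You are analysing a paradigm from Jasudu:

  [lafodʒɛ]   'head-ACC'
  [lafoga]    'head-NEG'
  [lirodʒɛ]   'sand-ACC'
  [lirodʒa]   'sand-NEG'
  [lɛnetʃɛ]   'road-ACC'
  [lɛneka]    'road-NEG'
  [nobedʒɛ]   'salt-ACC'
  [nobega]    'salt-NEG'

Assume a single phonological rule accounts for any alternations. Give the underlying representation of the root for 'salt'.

The stem for 'salt' ends in [dʒ] in [nobedʒɛ] but [g] in [nobega].
If /dʒ/ were underlying and a rule turned it into [g] before the NEG suffix, 'sand' would also alternate; but it has [dʒ] in both [lirodʒɛ] and [lirodʒa].
Therefore /g/ is basic and [dʒ] is derived by palatalization before a front vowel (/k/ and /g/ become palato-alveolar [tʃ] and [dʒ] before a front vowel).
Hence 'salt' is /nobeg/ underlyingly.

/nobeg/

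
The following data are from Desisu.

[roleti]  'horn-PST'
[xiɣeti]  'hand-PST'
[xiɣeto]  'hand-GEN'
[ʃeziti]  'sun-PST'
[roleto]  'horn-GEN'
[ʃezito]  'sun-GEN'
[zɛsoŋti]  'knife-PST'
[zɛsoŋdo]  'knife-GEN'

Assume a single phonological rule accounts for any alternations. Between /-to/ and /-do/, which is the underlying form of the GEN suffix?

The GEN morpheme has two allomorphs, [-do] and [-to].
By contrast the PST suffix keeps its initial [t] throughout — that segment must be underlying.
The GEN suffix is therefore /-do/ underlyingly, with post-vocalic devoicing: voiced stops become voiceless after a vowel.

/-do/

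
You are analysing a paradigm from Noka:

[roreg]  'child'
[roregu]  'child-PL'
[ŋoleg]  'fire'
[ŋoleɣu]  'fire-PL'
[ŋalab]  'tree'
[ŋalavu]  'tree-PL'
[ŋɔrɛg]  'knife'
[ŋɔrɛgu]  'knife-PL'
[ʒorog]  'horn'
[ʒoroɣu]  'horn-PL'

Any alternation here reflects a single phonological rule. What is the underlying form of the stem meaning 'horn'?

/ʒoroɣ/

In [ʒorog] and [ʒoroɣu] the final segment of 'horn' alternates: [g] ~ [ɣ].
But 'knife' keeps [g] in both environments ([ŋɔrɛg], [ŋɔrɛgu]), so there is no rule changing /g/ to [ɣ] before the PL suffix.
So /ɣ/ is underlying, and a rule of word-final hardening — voiced fricatives become stops word-finally — gives [g].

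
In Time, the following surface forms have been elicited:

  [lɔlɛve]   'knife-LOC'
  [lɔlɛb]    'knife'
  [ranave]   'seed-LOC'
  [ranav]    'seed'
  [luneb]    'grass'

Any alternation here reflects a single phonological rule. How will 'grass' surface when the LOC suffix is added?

[luneve]

In [lɔlɛve] and [lɔlɛb] the final segment of 'knife' alternates: [v] ~ [b].
Compare 'seed', with invariant [v] in [ranave] and [ranav]: an analysis with underlying /v/ and a rule producing [b] in isolation would wrongly predict alternation here too.
Therefore /b/ is basic and [v] is derived by intervocalic spirantization (voiced stops become fricatives between vowels).
The one attested form of 'grass', [luneb], shows underlying /luneb/. Applying the same rule between vowels gives [luneve].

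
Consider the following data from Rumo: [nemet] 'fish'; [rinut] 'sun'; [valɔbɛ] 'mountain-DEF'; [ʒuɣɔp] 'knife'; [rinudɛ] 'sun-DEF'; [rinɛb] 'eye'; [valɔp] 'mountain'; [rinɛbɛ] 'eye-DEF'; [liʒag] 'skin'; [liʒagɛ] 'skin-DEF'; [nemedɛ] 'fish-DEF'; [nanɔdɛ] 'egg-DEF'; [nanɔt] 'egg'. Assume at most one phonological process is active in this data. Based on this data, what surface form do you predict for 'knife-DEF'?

[ʒuɣɔbɛ]

'mountain' shows [p] ~ [b] at the end of the stem ([valɔp] vs [valɔbɛ]).
Compare 'eye', with invariant [b] in [rinɛb] and [rinɛbɛ]: an analysis with underlying /b/ and a rule producing [p] in isolation would wrongly predict alternation here too.
The underlying segment must be /p/; voiceless stops become voiced between vowels, yielding [b] there.
The one attested form of 'knife', [ʒuɣɔp], shows underlying /ʒuɣɔp/. Applying the same rule between vowels gives [ʒuɣɔbɛ].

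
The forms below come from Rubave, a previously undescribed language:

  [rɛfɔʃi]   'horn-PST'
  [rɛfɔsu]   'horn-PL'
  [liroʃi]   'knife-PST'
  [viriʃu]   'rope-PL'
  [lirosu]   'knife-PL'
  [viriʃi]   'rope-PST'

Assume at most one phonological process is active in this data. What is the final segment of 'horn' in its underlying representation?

In [rɛfɔsu] and [rɛfɔʃi] the final segment of 'horn' alternates: [s] ~ [ʃ].
If /ʃ/ were underlying and a rule turned it into [s] before the PL suffix, 'rope' would also alternate; but it has [ʃ] in both [viriʃu] and [viriʃi].
Therefore /s/ is basic and [ʃ] is derived by palatalization before a front vowel (/s/ becomes palato-alveolar [ʃ] before a front vowel).

/s/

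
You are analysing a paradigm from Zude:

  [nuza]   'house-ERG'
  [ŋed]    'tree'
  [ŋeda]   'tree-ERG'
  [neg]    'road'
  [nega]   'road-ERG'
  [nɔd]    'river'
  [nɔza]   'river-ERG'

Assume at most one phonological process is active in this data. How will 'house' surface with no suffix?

The root 'river' surfaces as [nɔd] and [nɔza], with a stem-final [d] ~ [z] alternation.
Compare 'tree', with invariant [d] in [ŋed] and [ŋeda]: an analysis with underlying /d/ and a rule producing [z] before the ERG suffix would wrongly predict alternation here too.
The underlying segment must be /z/; voiced fricatives become stops word-finally, yielding [d] there.
From [nuza] the stem 'house' is /nuz/; word-finally this yields [nud].

[nud]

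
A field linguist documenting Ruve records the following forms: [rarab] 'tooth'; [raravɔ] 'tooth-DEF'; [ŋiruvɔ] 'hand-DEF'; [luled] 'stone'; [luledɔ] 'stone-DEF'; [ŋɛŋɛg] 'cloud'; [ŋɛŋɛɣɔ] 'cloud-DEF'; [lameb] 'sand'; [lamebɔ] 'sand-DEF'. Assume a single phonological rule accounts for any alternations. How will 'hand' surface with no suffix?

[ŋirub]

The stem for 'tooth' ends in [b] in [rarab] but [v] in [raravɔ].
The stem 'sand' ([lameb], [lamebɔ]) shows [b] unchanged in both environments, so [b] cannot be basic with [v] derived before the DEF suffix.
The underlying segment must be /v/; voiced fricatives become stops word-finally, yielding [b] there.
From [ŋiruvɔ] the stem 'hand' is /ŋiruv/; word-finally this yields [ŋirub].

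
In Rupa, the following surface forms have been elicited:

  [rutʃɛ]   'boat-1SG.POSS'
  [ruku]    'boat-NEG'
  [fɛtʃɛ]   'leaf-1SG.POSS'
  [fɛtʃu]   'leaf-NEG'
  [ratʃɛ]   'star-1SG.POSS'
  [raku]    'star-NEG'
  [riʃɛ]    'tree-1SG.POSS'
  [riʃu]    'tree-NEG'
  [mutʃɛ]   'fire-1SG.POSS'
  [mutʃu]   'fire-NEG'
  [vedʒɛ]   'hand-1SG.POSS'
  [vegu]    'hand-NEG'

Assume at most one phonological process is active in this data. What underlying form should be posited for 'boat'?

/ruk/

The stem for 'boat' ends in [tʃ] in [rutʃɛ] but [k] in [ruku].
Compare 'leaf', with invariant [tʃ] in [fɛtʃɛ] and [fɛtʃu]: an analysis with underlying /tʃ/ and a rule producing [k] before the NEG suffix would wrongly predict alternation here too.
The underlying segment must be /k/; /k/ and /g/ become palato-alveolar [tʃ] and [dʒ] before a front vowel, yielding [tʃ] there.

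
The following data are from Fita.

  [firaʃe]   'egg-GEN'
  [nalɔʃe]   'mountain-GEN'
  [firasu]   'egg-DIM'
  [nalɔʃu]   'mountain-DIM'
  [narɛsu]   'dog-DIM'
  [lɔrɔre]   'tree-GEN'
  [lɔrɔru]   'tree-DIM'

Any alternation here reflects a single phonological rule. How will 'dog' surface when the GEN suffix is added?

The root 'egg' surfaces as [firasu] and [firaʃe], with a stem-final [s] ~ [ʃ] alternation.
Compare 'mountain', with invariant [ʃ] in [nalɔʃu] and [nalɔʃe]: an analysis with underlying /ʃ/ and a rule producing [s] before the DIM suffix would wrongly predict alternation here too.
The alternation reflects palatalization before a front vowel: /s/ becomes palato-alveolar [ʃ] before a front vowel. /s/ is underlying.
The one attested form of 'dog', [narɛsu], shows underlying /narɛs/. Applying the same rule before a front vowel gives [narɛʃe].

[narɛʃe]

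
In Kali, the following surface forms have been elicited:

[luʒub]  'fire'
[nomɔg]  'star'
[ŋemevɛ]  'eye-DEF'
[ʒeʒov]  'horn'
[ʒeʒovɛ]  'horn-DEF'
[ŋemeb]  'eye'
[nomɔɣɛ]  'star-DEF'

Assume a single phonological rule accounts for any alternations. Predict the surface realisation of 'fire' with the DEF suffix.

'eye' shows [v] ~ [b] at the end of the stem ([ŋemevɛ] vs [ŋemeb]).
Compare 'horn', with invariant [v] in [ʒeʒovɛ] and [ʒeʒov]: an analysis with underlying /v/ and a rule producing [b] in isolation would wrongly predict alternation here too.
Therefore /b/ is basic and [v] is derived by intervocalic spirantization (voiced stops become fricatives between vowels).
The one attested form of 'fire', [luʒub], shows underlying /luʒub/. Applying the same rule between vowels gives [luʒuvɛ].

[luʒuvɛ]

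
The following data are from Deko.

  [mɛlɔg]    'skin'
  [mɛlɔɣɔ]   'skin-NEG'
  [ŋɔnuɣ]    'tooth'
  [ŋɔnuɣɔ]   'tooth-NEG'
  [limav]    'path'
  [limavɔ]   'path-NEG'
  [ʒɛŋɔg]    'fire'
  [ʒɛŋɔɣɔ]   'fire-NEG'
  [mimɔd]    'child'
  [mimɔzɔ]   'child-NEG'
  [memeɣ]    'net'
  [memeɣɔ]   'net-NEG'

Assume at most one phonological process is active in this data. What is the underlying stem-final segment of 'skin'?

The root 'skin' surfaces as [mɛlɔg] and [mɛlɔɣɔ], with a stem-final [g] ~ [ɣ] alternation.
But 'net' keeps [ɣ] in both environments ([memeɣ], [memeɣɔ]), so there is no rule changing /ɣ/ to [g] in isolation.
The underlying segment must be /g/; voiced stops become fricatives between vowels, yielding [ɣ] there.

/g/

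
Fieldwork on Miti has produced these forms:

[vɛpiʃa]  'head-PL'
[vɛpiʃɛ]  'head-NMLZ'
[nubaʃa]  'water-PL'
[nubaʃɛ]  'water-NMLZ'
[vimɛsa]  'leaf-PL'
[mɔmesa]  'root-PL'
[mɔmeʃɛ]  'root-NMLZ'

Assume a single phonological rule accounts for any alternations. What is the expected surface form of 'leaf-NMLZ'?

The stem for 'root' ends in [s] in [mɔmesa] but [ʃ] in [mɔmeʃɛ].
But 'water' keeps [ʃ] in both environments ([nubaʃa], [nubaʃɛ]), so there is no rule changing /ʃ/ to [s] before the PL suffix.
The alternation reflects palatalization before a front vowel: /s/ becomes palato-alveolar [ʃ] before a front vowel. /s/ is underlying.
The one attested form of 'leaf', [vimɛsa], shows underlying /vimɛs/. Applying the same rule before a front vowel gives [vimɛʃɛ].

[vimɛʃɛ]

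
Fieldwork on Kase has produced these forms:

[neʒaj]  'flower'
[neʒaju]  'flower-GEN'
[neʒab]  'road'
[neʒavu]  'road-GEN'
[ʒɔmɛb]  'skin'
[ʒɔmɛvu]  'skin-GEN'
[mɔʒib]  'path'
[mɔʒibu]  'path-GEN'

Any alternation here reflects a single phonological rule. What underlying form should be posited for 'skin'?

/ʒɔmɛv/

In [ʒɔmɛb] and [ʒɔmɛvu] the final segment of 'skin' alternates: [b] ~ [v].
The stem 'path' ([mɔʒib], [mɔʒibu]) shows [b] unchanged in both environments, so [b] cannot be basic with [v] derived before the GEN suffix.
So /v/ is underlying, and a rule of word-final hardening — voiced fricatives become stops word-finally — gives [b].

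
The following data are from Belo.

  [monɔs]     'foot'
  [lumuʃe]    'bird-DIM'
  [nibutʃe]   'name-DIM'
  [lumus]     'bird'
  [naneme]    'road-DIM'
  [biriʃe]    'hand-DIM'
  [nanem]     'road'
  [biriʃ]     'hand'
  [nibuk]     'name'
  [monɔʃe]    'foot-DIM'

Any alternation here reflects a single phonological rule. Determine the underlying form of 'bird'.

The root 'bird' surfaces as [lumuʃe] and [lumus], with a stem-final [ʃ] ~ [s] alternation.
The stem 'hand' ([biriʃe], [biriʃ]) shows [ʃ] unchanged in both environments, so [ʃ] cannot be basic with [s] derived in isolation.
Therefore /s/ is basic and [ʃ] is derived by palatalization before a front vowel (/k/ and /s/ become palato-alveolar [tʃ] and [ʃ] before a front vowel).

/lumus/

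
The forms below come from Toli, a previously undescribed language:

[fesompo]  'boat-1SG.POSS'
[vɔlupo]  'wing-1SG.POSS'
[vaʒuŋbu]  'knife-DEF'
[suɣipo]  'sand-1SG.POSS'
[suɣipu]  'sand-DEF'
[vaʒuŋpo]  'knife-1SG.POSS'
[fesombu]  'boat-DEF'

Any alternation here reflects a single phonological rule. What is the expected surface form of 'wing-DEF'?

The DEF suffix surfaces as [-bu] and [-pu], depending on the final segment of the stem.
The 1SG.POSS suffix, which begins with [p], is invariant after every stem; so [p] is not altered by any rule here.
So the underlying form is /-bu/, and voiced stops become voiceless after a vowel.
After 'wing', which ends in a vowel, the suffix surfaces as [-pu], giving [vɔlupu].

[vɔlupu]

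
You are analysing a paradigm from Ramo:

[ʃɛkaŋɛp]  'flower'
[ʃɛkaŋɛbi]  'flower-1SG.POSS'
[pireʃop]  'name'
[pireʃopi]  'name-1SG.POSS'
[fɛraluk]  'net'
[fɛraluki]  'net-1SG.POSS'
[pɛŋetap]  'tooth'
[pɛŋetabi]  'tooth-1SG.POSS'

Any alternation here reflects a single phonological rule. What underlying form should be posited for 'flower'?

/ʃɛkaŋɛb/

The root 'flower' surfaces as [ʃɛkaŋɛp] and [ʃɛkaŋɛbi], with a stem-final [p] ~ [b] alternation.
The stem 'name' ([pireʃop], [pireʃopi]) shows [p] unchanged in both environments, so [p] cannot be basic with [b] derived before the 1SG.POSS suffix.
The underlying segment must be /b/; voiced obstruents become voiceless word-finally, yielding [p] there.
So 'flower' = /ʃɛkaŋɛb/.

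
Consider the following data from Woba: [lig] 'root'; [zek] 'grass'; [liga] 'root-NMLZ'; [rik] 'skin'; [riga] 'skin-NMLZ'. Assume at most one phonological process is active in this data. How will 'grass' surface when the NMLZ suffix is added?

The stem for 'skin' ends in [k] in [rik] but [g] in [riga].
But 'root' keeps [g] in both environments ([lig], [liga]), so there is no rule changing /g/ to [k] in isolation.
So /k/ is underlying, and a rule of intervocalic voicing — voiceless stops become voiced between vowels — gives [g].
From [zek] the stem 'grass' is /zek/; between vowels this yields [zega].

[zega]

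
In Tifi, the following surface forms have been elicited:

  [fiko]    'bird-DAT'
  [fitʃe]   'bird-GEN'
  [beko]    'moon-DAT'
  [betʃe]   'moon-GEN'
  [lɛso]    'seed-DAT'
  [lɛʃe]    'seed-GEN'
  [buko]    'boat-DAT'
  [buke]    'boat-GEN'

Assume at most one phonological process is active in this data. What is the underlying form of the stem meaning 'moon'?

/betʃ/

The stem for 'moon' ends in [k] in [beko] but [tʃ] in [betʃe].
The stem 'boat' ([buko], [buke]) shows [k] unchanged in both environments, so [k] cannot be basic with [tʃ] derived before the GEN suffix.
So /tʃ/ is underlying, and a rule of depalatalization — palato-alveolar /tʃ/ and /ʃ/ become [k] and [s] when no front vowel follows — gives [k].
So 'moon' = /betʃ/.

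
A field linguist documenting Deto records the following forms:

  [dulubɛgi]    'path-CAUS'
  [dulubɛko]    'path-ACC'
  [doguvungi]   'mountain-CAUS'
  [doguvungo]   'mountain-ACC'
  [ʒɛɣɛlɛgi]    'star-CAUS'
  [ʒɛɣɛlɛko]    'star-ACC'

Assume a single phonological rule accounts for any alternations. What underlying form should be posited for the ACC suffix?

/-ko/

The ACC suffix surfaces as [-go] and [-ko], depending on the final segment of the stem.
By contrast the CAUS suffix keeps its initial [g] throughout — that segment must be underlying.
The ACC suffix is therefore /-ko/ underlyingly, with post-nasal voicing: voiceless stops become voiced after a nasal.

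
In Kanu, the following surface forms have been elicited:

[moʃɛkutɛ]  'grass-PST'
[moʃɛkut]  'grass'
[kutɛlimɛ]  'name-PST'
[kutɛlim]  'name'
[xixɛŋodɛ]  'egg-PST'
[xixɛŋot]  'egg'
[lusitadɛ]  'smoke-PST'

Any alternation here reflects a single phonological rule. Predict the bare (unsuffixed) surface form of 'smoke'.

'egg' shows [d] ~ [t] at the end of the stem ([xixɛŋodɛ] vs [xixɛŋot]).
But 'grass' keeps [t] in both environments ([moʃɛkutɛ], [moʃɛkut]), so there is no rule changing /t/ to [d] before the PST suffix.
The alternation reflects word-final obstruent devoicing: voiced obstruents become voiceless word-finally. /d/ is underlying.
From [lusitadɛ] the stem 'smoke' is /lusitad/; word-finally this yields [lusitat].

[lusitat]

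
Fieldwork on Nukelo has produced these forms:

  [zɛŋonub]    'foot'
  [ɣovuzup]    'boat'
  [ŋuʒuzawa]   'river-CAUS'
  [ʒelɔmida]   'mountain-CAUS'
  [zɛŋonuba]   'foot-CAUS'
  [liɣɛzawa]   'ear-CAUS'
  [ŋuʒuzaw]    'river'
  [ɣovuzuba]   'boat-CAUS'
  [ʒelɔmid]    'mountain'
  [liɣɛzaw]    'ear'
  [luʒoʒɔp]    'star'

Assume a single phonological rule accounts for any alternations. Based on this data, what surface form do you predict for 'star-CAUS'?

[luʒoʒɔba]

The root 'boat' surfaces as [ɣovuzup] and [ɣovuzuba], with a stem-final [p] ~ [b] alternation.
The stem 'foot' ([zɛŋonub], [zɛŋonuba]) shows [b] unchanged in both environments, so [b] cannot be basic with [p] derived in isolation.
Therefore /p/ is basic and [b] is derived by intervocalic voicing (voiceless stops become voiced between vowels).
The one attested form of 'star', [luʒoʒɔp], shows underlying /luʒoʒɔp/. Applying the same rule between vowels gives [luʒoʒɔba].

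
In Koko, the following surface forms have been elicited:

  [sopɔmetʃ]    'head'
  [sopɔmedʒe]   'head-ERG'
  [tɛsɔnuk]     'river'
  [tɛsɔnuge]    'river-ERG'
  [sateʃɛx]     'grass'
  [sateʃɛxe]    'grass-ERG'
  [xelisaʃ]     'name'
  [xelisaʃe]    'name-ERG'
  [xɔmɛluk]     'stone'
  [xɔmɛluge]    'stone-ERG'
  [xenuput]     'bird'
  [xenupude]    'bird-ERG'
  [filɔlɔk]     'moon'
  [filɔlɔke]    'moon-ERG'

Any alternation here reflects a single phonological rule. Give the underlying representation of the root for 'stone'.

/xɔmɛlug/

In [xɔmɛluk] and [xɔmɛluge] the final segment of 'stone' alternates: [k] ~ [g].
But 'moon' keeps [k] in both environments ([filɔlɔk], [filɔlɔke]), so there is no rule changing /k/ to [g] before the ERG suffix.
The alternation reflects word-final obstruent devoicing: voiced obstruents become voiceless word-finally. /g/ is underlying.
The underlying form of 'stone' is therefore /xɔmɛlug/.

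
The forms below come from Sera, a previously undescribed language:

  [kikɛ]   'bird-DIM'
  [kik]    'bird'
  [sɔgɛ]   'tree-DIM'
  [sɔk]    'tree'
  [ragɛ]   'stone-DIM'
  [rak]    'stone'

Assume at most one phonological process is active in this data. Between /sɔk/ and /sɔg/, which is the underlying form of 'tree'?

In [sɔgɛ] and [sɔk] the final segment of 'tree' alternates: [g] ~ [k].
If /k/ were underlying and a rule turned it into [g] before the DIM suffix, 'bird' would also alternate; but it has [k] in both [kikɛ] and [kik].
So /g/ is underlying, and a rule of word-final obstruent devoicing — voiced obstruents become voiceless word-finally — gives [k].

/sɔg/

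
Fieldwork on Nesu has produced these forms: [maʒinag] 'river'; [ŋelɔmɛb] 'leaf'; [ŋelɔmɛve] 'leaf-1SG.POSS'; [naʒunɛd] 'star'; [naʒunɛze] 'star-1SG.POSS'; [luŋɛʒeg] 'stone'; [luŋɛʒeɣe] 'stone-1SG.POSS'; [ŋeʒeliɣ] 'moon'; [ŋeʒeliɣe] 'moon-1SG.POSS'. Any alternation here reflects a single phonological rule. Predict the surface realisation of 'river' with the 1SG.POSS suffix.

[maʒinaɣe]

In [luŋɛʒeg] and [luŋɛʒeɣe] the final segment of 'stone' alternates: [g] ~ [ɣ].
But 'moon' keeps [ɣ] in both environments ([ŋeʒeliɣ], [ŋeʒeliɣe]), so there is no rule changing /ɣ/ to [g] in isolation.
Therefore /g/ is basic and [ɣ] is derived by intervocalic spirantization (voiced stops become fricatives between vowels).
The one attested form of 'river', [maʒinag], shows underlying /maʒinag/. Applying the same rule between vowels gives [maʒinaɣe].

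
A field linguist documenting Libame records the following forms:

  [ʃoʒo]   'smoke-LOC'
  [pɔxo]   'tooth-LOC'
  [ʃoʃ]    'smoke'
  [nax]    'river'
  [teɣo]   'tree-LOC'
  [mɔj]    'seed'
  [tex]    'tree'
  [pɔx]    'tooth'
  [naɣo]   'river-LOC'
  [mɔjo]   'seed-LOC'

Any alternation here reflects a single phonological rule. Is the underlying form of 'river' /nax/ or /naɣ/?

/naɣ/

In [nax] and [naɣo] the final segment of 'river' alternates: [x] ~ [ɣ].
But 'tooth' keeps [x] in both environments ([pɔx], [pɔxo]), so there is no rule changing /x/ to [ɣ] before the LOC suffix.
So /ɣ/ is underlying, and a rule of word-final obstruent devoicing — voiced obstruents become voiceless word-finally — gives [x].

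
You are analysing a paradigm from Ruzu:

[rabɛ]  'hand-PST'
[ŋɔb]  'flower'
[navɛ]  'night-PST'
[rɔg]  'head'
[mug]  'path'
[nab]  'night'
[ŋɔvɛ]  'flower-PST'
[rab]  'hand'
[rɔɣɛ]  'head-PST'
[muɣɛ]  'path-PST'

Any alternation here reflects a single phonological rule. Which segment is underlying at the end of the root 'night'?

The root 'night' surfaces as [navɛ] and [nab], with a stem-final [v] ~ [b] alternation.
If /b/ were underlying and a rule turned it into [v] before the PST suffix, 'hand' would also alternate; but it has [b] in both [rabɛ] and [rab].
The alternation reflects word-final hardening: voiced fricatives become stops word-finally. /v/ is underlying.

/v/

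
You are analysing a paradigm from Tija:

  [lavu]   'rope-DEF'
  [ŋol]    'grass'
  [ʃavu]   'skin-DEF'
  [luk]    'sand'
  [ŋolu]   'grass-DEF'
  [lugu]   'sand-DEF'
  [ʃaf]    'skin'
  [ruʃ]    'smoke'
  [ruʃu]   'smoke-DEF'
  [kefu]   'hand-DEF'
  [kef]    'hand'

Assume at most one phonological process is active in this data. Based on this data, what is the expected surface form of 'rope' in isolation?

[laf]

'skin' shows [v] ~ [f] at the end of the stem ([ʃavu] vs [ʃaf]).
If /f/ were underlying and a rule turned it into [v] before the DEF suffix, 'hand' would also alternate; but it has [f] in both [kefu] and [kef].
So /v/ is underlying, and a rule of word-final obstruent devoicing — voiced obstruents become voiceless word-finally — gives [f].
From [lavu] the stem 'rope' is /lav/; word-finally this yields [laf].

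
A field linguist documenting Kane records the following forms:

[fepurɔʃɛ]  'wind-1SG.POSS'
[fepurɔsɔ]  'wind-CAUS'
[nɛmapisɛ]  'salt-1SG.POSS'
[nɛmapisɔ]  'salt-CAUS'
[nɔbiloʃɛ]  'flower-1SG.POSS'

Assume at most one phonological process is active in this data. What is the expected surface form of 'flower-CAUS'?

'wind' shows [ʃ] ~ [s] at the end of the stem ([fepurɔʃɛ] vs [fepurɔsɔ]).
But 'salt' keeps [s] in both environments ([nɛmapisɛ], [nɛmapisɔ]), so there is no rule changing /s/ to [ʃ] before the 1SG.POSS suffix.
So /ʃ/ is underlying, and a rule of depalatalization — palato-alveolar /ʃ/ becomes [s] when no front vowel follows — gives [s].
From [nɔbiloʃɛ] the stem 'flower' is /nɔbiloʃ/; when no front vowel follows this yields [nɔbilosɔ].

[nɔbilosɔ]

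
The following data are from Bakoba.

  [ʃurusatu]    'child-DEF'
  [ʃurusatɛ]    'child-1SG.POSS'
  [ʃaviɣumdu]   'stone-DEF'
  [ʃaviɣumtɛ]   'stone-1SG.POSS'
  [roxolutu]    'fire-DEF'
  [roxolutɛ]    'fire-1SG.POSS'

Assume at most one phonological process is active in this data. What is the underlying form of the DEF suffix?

The DEF morpheme has two allomorphs, [-du] and [-tu].
By contrast the 1SG.POSS suffix keeps its initial [t] throughout — that segment must be underlying.
The DEF suffix is therefore /-du/ underlyingly, with post-vocalic devoicing: voiced stops become voiceless after a vowel.

/-du/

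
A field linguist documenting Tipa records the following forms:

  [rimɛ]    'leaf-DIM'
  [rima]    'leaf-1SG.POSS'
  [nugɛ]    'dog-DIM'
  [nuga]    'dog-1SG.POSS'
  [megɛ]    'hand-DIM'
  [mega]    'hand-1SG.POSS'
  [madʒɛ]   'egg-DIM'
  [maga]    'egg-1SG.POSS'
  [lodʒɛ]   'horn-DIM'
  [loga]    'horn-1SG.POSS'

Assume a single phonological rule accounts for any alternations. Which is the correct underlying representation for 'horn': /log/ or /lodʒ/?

/lodʒ/

The stem for 'horn' ends in [dʒ] in [lodʒɛ] but [g] in [loga].
If /g/ were underlying and a rule turned it into [dʒ] before the DIM suffix, 'dog' would also alternate; but it has [g] in both [nugɛ] and [nuga].
The underlying segment must be /dʒ/; palato-alveolar /dʒ/ becomes [g] when no front vowel follows, yielding [g] there.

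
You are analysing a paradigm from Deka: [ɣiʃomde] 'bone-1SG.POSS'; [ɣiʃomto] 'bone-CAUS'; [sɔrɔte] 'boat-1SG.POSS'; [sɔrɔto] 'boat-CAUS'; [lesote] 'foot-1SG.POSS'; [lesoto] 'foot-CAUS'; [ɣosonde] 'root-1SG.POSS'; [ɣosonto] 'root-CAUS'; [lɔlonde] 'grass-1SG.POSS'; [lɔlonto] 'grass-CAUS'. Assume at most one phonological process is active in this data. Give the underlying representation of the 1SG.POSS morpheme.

/-de/

The 1SG.POSS morpheme has two allomorphs, [-de] and [-te].
The CAUS suffix, which begins with [t], is invariant after every stem; so [t] is not altered by any rule here.
So the underlying form is /-de/, and voiced stops become voiceless after a vowel.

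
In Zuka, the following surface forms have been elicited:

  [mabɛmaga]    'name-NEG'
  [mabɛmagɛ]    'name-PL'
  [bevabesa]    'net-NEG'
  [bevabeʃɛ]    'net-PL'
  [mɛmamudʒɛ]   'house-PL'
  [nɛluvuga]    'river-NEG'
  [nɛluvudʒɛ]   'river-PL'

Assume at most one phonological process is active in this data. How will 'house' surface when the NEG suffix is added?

[mɛmamuga]

The stem for 'river' ends in [g] in [nɛluvuga] but [dʒ] in [nɛluvudʒɛ].
But 'name' keeps [g] in both environments ([mabɛmaga], [mabɛmagɛ]), so there is no rule changing /g/ to [dʒ] before the PL suffix.
The underlying segment must be /dʒ/; palato-alveolar /dʒ/ and /ʃ/ become [g] and [s] when no front vowel follows, yielding [g] there.
From [mɛmamudʒɛ] the stem 'house' is /mɛmamudʒ/; when no front vowel follows this yields [mɛmamuga].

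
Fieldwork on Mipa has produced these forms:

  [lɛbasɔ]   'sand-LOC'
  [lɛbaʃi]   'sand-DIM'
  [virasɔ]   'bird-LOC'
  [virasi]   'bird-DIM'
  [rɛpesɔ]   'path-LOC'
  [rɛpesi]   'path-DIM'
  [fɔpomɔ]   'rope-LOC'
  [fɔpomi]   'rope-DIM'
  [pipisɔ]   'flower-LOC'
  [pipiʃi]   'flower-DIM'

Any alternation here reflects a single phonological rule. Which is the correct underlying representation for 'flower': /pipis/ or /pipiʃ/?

/pipiʃ/

The root 'flower' surfaces as [pipisɔ] and [pipiʃi], with a stem-final [s] ~ [ʃ] alternation.
But 'bird' keeps [s] in both environments ([virasɔ], [virasi]), so there is no rule changing /s/ to [ʃ] before the DIM suffix.
The underlying segment must be /ʃ/; palato-alveolar /ʃ/ becomes [s] when no front vowel follows, yielding [s] there.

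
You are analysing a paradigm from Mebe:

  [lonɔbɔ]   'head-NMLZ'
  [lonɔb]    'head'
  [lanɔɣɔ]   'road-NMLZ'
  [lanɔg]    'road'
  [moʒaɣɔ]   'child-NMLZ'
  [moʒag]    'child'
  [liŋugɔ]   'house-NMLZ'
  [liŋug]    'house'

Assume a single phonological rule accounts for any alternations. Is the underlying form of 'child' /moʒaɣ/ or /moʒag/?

/moʒaɣ/

The root 'child' surfaces as [moʒaɣɔ] and [moʒag], with a stem-final [ɣ] ~ [g] alternation.
If /g/ were underlying and a rule turned it into [ɣ] before the NMLZ suffix, 'house' would also alternate; but it has [g] in both [liŋugɔ] and [liŋug].
So /ɣ/ is underlying, and a rule of word-final hardening — voiced fricatives become stops word-finally — gives [g].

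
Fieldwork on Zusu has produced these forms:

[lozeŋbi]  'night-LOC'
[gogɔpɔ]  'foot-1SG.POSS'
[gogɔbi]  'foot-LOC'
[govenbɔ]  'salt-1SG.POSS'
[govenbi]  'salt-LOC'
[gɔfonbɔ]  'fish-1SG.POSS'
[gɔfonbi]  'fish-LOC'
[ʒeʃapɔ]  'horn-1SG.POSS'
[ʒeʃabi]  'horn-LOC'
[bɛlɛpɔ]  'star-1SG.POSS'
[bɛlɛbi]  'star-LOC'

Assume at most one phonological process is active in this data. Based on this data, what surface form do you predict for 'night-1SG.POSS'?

The 1SG.POSS suffix surfaces as [-bɔ] and [-pɔ], depending on the final segment of the stem.
The LOC suffix, which begins with [b], is invariant after every stem; so [b] is not altered by any rule here.
The 1SG.POSS suffix is therefore /-pɔ/ underlyingly, with post-nasal voicing: voiceless stops become voiced after a nasal.
After 'night', which ends in a nasal, the suffix surfaces as [-bɔ], giving [lozeŋbɔ].

[lozeŋbɔ]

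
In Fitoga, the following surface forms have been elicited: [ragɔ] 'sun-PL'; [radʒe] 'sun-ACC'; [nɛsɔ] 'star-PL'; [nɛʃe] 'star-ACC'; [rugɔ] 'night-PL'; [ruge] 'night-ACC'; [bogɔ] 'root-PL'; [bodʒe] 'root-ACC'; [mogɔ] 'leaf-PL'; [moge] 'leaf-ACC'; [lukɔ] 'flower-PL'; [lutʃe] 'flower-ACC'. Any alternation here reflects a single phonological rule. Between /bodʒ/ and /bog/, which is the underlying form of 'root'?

/bodʒ/

'root' shows [g] ~ [dʒ] at the end of the stem ([bogɔ] vs [bodʒe]).
The stem 'leaf' ([mogɔ], [moge]) shows [g] unchanged in both environments, so [g] cannot be basic with [dʒ] derived before the ACC suffix.
The underlying segment must be /dʒ/; palato-alveolar /tʃ/, /dʒ/ and /ʃ/ become [k], [g] and [s] when no front vowel follows, yielding [g] there.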